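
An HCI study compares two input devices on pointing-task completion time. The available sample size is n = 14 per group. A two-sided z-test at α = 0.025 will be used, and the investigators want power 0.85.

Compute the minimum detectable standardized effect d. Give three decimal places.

d ≈ 1.239

Required noncentrality: δ = z_{0.0125} + z_{0.15} = 2.241 + 1.036 = 3.278.
(Lower-tail contribution to power is negligible for δ > 0.)
δ = d·√(n/2) ⇒ d = δ/√(n/2) = 3.278/√(14/2) = 1.2389.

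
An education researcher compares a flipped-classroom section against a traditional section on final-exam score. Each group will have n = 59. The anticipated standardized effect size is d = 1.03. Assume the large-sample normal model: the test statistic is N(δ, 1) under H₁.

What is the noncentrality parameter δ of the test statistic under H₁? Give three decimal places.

The noncentrality parameter scales effect size by the design's sample-size factor: δ = d·√(n/2) = 1.03 × √(59/2) = 5.5943

δ ≈ 5.594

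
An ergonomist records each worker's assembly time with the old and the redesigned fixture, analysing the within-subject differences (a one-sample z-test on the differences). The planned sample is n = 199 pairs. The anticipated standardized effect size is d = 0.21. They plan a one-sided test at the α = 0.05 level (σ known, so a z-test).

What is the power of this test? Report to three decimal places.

Noncentrality parameter: δ = d·√n = 0.21 × √199 = 2.9624
Critical value for a one-sided test at α = 0.05: z_α = 1.645.
Power = Φ(δ − 1.645) = Φ(1.318) = 0.9062.

Power ≈ 0.906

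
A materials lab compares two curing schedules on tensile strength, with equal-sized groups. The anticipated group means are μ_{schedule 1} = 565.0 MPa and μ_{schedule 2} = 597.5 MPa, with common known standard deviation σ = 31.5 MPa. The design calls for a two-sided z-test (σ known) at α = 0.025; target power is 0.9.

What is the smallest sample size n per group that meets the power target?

n = 24 per group

Standardized effect: d = |μ_{schedule 1} − μ_{schedule 2}| / σ = |565.0 − 597.5| / 31.5 = 1.0317
Set Φ(δ − 2.241) = 0.9; then δ − 2.241 = Φ⁻¹(0.9) = 1.282, giving δ = 3.523.
(The Φ(−δ − z_{α/2}) term is vanishingly small for δ > 0 and is dropped in the standard sample-size formula.)
δ = d·√(n/2) ⇒ n = 2(δ/d)² = 2 × (3.523 / 1.0317)² = 23.32.
Rounding up, n = 24 per group.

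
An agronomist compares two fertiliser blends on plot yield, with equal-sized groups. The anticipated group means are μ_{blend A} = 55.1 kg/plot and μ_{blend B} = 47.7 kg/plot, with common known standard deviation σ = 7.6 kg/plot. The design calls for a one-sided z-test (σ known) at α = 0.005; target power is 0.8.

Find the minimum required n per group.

Standardized effect: d = |μ_{blend A} − μ_{blend B}| / σ = |55.1 − 47.7| / 7.6 = 0.9737
For power 0.8 need Φ(δ − z_{0.005}) = 0.8, so δ = z_{0.005} + z_{0.20} = 2.576 + 0.842 = 3.417.
δ = d·√(n/2) ⇒ n = 2(δ/d)² = 2 × (3.417 / 0.9737)² = 24.64.
Round up to the next whole unit.

n = 25 per group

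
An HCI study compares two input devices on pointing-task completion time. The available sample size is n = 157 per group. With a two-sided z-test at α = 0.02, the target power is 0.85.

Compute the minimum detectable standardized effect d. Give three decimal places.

d ≈ 0.380

Need Φ(δ − 2.326) = 0.85, so δ = 2.326 + 1.036 = 3.363.
(Lower-tail contribution to power is negligible for δ > 0.)
δ = d·√(n/2) ⇒ d = δ/√(n/2) = 3.363/√(157/2) = 0.3795.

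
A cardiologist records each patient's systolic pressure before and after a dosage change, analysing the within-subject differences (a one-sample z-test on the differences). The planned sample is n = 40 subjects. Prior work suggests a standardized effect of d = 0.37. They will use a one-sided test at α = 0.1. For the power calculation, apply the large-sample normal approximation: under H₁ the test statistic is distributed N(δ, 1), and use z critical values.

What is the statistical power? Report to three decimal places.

Noncentrality parameter: δ = d·√n = 0.37 × √40 = 2.3401
Critical value for a one-sided test at α = 0.1: z_α = 1.282.
Power = Φ(δ − 1.282) = Φ(1.059) = 0.8551.

Power ≈ 0.855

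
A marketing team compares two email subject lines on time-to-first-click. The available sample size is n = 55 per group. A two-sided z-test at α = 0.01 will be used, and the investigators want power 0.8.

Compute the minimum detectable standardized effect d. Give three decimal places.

d ≈ 0.652

Required noncentrality: δ = z_{0.005} + z_{0.20} = 2.576 + 0.842 = 3.417.
(The second rejection-region term Φ(−δ − z_{α/2}) is negligible and dropped.)
δ = d·√(n/2) ⇒ d = δ/√(n/2) = 3.417/√(55/2) = 0.6517.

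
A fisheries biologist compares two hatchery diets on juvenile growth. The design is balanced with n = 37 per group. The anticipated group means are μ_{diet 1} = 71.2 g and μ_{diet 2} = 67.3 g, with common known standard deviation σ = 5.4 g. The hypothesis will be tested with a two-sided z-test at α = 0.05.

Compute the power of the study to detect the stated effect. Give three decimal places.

Power ≈ 0.874

Standardized effect: d = |μ_{diet 1} − μ_{diet 2}| / σ = |71.2 − 67.3| / 5.4 = 0.7222
Noncentrality parameter: δ = d·√(n/2) = 0.7222 × √(37/2) = 3.1064
Two-sided α = 0.05 → critical value z_{0.025} = 1.960.
Power = Φ(δ − 1.960) + Φ(−δ − 1.960) = Φ(1.146) + Φ(-5.066) = 0.8742 + 0.0000 = 0.8742.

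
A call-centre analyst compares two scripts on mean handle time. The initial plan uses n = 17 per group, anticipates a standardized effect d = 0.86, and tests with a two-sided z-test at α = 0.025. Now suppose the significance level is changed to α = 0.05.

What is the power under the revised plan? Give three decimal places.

Power ≈ 0.708

δ = d·√(n/2) = 0.86 × √(17/2) = 2.5073 (unchanged). New critical value: z_{0.025} = 1.960.
Revised power = Φ(δ − 1.960) + Φ(−δ − 1.960) = Φ(0.547) + Φ(-4.467) = 0.7079 + 0.0000 = 0.7079.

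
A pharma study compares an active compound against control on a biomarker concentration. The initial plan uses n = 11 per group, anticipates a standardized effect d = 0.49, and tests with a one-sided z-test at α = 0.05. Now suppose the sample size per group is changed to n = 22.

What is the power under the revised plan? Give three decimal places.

With n = 22 per group: δ = d·√(n/2) = 0.49 × √(22/2) = 1.6251. Critical value z_{0.05} = 1.645.
Revised power = Φ(δ − 1.645) = Φ(-0.020) = 0.4921.

Power ≈ 0.492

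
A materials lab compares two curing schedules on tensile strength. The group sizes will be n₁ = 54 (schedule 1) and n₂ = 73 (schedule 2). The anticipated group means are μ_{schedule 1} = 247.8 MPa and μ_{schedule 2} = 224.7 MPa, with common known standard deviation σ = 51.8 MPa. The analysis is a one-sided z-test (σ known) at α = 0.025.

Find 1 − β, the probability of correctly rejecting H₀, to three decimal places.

Standardized effect: d = |μ_{schedule 1} − μ_{schedule 2}| / σ = |247.8 − 224.7| / 51.8 = 0.4459
Noncentrality parameter: δ = d / √(1/n₁ + 1/n₂) = 0.4459 / √(1/54 + 1/73) = 2.4845
One-sided α = 0.025 → critical value z_{0.025} = 1.960.
Power = P(Z > 1.960 − δ) = Φ(0.525) = 0.7000.

Power ≈ 0.700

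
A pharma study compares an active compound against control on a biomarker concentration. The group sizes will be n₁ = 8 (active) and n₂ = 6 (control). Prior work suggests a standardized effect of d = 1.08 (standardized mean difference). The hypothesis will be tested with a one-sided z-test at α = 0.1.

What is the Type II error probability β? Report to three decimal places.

Noncentrality parameter: δ = d / √(1/n₁ + 1/n₂) = 1.08 / √(1/8 + 1/6) = 1.9998
Critical value for a one-sided test at α = 0.1: z_α = 1.282.
Power = P(Z > 1.282 − δ) = Φ(0.718) = 0.7637.
Type II error: β = 1 − power = 1 − 0.7637 = 0.2363.

β ≈ 0.236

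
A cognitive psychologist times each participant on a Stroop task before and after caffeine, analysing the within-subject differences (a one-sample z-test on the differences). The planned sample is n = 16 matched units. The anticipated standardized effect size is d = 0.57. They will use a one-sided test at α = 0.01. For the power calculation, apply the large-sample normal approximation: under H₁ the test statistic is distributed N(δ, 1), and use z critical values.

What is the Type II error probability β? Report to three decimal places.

Noncentrality parameter: δ = d·√n = 0.57 × √16 = 2.2800
One-sided α = 0.01 → critical value z_{0.01} = 2.326.
Power = P(Z > 2.326 − δ) = Φ(-0.046) = 0.4815.
Type II error: β = 1 − power = 1 − 0.4815 = 0.5185.

β ≈ 0.518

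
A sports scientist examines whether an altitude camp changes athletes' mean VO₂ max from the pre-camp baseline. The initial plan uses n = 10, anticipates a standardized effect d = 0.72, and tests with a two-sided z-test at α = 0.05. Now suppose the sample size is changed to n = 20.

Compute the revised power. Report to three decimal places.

Power ≈ 0.896

With n = 20: δ = d·√n = 0.72 × √20 = 3.2199. Critical value z_{0.025} = 1.960.
Revised power = Φ(δ − 1.960) + Φ(−δ − 1.960) = Φ(1.260) + Φ(-5.180) = 0.8962 + 0.0000 = 0.8962.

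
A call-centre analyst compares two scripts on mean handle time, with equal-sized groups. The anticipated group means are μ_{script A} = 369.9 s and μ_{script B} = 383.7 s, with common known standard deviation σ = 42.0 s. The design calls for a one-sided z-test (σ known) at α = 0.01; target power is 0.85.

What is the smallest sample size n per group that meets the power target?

n = 210 per group

Standardized effect: d = |μ_{script A} − μ_{script B}| / σ = |369.9 − 383.7| / 42.0 = 0.3286
Set Φ(δ − 2.326) = 0.85; then δ − 2.326 = Φ⁻¹(0.85) = 1.036, giving δ = 3.363.
δ = d·√(n/2) ⇒ n = 2(δ/d)² = 2 × (3.363 / 0.3286)² = 209.49.
Rounding up, n = 210 per group.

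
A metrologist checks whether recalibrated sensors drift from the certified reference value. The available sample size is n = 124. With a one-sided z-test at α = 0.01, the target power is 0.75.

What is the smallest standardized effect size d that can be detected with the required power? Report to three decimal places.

Need Φ(δ − 2.326) = 0.75, so δ = 2.326 + 0.674 = 3.001.
δ = d·√n ⇒ d = δ/√n = 3.001/√124 = 0.2695.

d ≈ 0.269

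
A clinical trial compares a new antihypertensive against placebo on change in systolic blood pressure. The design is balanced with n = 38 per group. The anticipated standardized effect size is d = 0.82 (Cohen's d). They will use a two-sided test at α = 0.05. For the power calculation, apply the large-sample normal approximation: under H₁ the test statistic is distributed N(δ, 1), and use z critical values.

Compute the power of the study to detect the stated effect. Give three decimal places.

Power ≈ 0.947

Noncentrality parameter: δ = d·√(n/2) = 0.82 × √(38/2) = 3.5743
Two-sided α = 0.05 → critical value z_{0.025} = 1.960.
Power = Φ(δ − 1.960) + Φ(−δ − 1.960) = Φ(1.614) + Φ(-5.534) = 0.9468 + 0.0000 = 0.9468.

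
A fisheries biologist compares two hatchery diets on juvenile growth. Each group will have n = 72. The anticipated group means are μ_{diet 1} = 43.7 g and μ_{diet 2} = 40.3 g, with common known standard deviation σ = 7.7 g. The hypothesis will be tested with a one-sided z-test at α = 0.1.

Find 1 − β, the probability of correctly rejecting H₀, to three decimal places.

Power ≈ 0.914

Standardized effect: d = |μ_{diet 1} − μ_{diet 2}| / σ = |43.7 − 40.3| / 7.7 = 0.4416
Noncentrality parameter: δ = d·√(n/2) = 0.4416 × √(72/2) = 2.6494
Critical value for a one-sided test at α = 0.1: z_α = 1.282.
Power = P(Z > 1.282 − δ) = Φ(1.368) = 0.9143.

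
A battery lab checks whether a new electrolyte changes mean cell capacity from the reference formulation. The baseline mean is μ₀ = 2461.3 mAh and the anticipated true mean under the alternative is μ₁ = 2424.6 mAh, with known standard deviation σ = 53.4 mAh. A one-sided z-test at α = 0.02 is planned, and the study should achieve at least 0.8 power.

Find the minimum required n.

n = 18

Standardized effect: d = |μ₁ − μ₀| / σ = |2424.6 − 2461.3| / 53.4 = 0.6873
For power 0.8 need Φ(δ − z_{0.02}) = 0.8, so δ = z_{0.02} + z_{0.20} = 2.054 + 0.842 = 2.895.
δ = d·√n ⇒ n = (δ/d)² = (2.895 / 0.6873)² = 17.75.
Rounding up, n = 18.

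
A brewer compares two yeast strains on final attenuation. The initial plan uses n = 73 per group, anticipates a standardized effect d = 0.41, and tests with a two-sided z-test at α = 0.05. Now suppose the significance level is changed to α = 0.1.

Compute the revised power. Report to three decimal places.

Power ≈ 0.797

δ = d·√(n/2) = 0.41 × √(73/2) = 2.4770 (unchanged). New critical value: z_{0.05} = 1.645.
Revised power = Φ(δ − 1.645) + Φ(−δ − 1.645) = Φ(0.832) + Φ(-4.122) = 0.7973 + 0.0000 = 0.7974.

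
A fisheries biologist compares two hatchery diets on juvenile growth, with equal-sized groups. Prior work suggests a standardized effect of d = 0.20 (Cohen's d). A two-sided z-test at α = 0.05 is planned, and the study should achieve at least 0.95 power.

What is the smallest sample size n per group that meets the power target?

For power 0.95 need Φ(δ − z_{0.025}) = 0.95, so δ = z_{0.025} + z_{0.05} = 1.960 + 1.645 = 3.605.
(The Φ(−δ − z_{α/2}) term is vanishingly small for δ > 0 and is dropped in the standard sample-size formula.)
δ = d·√(n/2) ⇒ n = 2(δ/d)² = 2 × (3.605 / 0.20)² = 649.74.
Round up to the next whole unit.

n = 650 per group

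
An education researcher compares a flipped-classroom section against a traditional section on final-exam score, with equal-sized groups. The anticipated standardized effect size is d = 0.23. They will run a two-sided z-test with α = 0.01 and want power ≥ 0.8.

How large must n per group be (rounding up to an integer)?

For power 0.8 need Φ(δ − z_{0.005}) = 0.8, so δ = z_{0.005} + z_{0.20} = 2.576 + 0.842 = 3.417.
(Ignoring the negligible lower-tail rejection probability gives the usual closed-form inversion.)
δ = d·√(n/2) ⇒ n = 2(δ/d)² = 2 × (3.417 / 0.23)² = 441.55.
Round up to the next whole unit.

n = 442 per group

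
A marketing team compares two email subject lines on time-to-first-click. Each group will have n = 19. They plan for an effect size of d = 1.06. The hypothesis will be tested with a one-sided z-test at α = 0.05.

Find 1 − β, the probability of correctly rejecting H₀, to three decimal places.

Power ≈ 0.948

Noncentrality parameter: δ = d·√(n/2) = 1.06 × √(19/2) = 3.2671
One-sided α = 0.05 → critical value z_{0.05} = 1.645.
Power = Φ(δ − 1.645) = Φ(1.622) = 0.9476.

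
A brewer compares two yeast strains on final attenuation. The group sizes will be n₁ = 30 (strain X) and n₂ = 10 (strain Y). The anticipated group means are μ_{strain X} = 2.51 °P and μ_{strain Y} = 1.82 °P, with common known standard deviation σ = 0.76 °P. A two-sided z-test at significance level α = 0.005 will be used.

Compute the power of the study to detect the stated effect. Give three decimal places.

Power ≈ 0.374

Standardized effect: d = |μ_{strain X} − μ_{strain Y}| / σ = |2.51 − 1.82| / 0.76 = 0.9079
Noncentrality parameter: δ = d / √(1/n₁ + 1/n₂) = 0.9079 / √(1/30 + 1/10) = 2.4864
Two-sided α = 0.005 → critical value z_{0.0025} = 2.807.
Power = Φ(δ − 2.807) + Φ(−δ − 2.807) = Φ(-0.321) + Φ(-5.293) = 0.3742 + 0.0000 = 0.3742.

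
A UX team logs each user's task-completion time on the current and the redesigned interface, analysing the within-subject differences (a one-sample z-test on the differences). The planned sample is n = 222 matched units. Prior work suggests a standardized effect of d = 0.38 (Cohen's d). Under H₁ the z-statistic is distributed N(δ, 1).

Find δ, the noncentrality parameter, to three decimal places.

The noncentrality parameter scales effect size by the design's sample-size factor: δ = d·√n = 0.38 × √222 = 5.6619

δ ≈ 5.662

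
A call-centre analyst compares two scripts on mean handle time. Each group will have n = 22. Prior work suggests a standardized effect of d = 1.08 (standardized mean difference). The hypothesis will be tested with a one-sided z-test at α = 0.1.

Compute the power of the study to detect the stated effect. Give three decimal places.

Noncentrality parameter: δ = d·√(n/2) = 1.08 × √(22/2) = 3.5820
One-sided α = 0.1 → critical value z_{0.1} = 1.282.
Power = Φ(δ − 1.282) = Φ(2.300) = 0.9893.

Power ≈ 0.989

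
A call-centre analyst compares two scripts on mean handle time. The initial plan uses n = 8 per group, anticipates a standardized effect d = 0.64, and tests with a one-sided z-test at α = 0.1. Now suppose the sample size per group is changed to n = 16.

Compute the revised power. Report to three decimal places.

Power ≈ 0.701

With n = 16 per group: δ = d·√(n/2) = 0.64 × √(16/2) = 1.8102. Critical value z_{0.1} = 1.282.
Revised power = P(Z > 1.282 − δ) = Φ(0.529) = 0.7015.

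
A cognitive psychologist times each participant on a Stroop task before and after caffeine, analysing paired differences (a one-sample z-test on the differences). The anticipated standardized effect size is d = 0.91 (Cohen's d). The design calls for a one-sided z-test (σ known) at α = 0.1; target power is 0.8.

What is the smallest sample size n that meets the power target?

Set Φ(δ − 1.282) = 0.8; then δ − 1.282 = Φ⁻¹(0.8) = 0.842, giving δ = 2.123.
δ = d·√n ⇒ n = (δ/d)² = (2.123 / 0.91)² = 5.44.
Rounding up, n = 6.

n = 6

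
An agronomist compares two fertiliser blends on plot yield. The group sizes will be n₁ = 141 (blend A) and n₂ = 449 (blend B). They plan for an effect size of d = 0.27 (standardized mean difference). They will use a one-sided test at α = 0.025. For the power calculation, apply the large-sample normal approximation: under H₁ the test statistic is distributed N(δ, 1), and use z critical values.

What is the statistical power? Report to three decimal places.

Power ≈ 0.799

Noncentrality parameter: δ = d / √(1/n₁ + 1/n₂) = 0.27 / √(1/141 + 1/449) = 2.7969
One-sided α = 0.025 → critical value z_{0.025} = 1.960.
Power = P(Z > 1.960 − δ) = Φ(0.837) = 0.7987.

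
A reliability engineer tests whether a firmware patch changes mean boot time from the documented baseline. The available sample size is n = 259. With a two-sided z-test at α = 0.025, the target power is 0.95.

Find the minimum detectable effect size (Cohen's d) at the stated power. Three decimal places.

Need Φ(δ − 2.241) = 0.95, so δ = 2.241 + 1.645 = 3.886.
(The second rejection-region term Φ(−δ − z_{α/2}) is negligible and dropped.)
δ = d·√n ⇒ d = δ/√n = 3.886/√259 = 0.2415.

d ≈ 0.241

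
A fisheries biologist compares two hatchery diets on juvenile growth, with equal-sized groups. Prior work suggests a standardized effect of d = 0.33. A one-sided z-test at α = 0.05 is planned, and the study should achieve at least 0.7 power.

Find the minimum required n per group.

Set Φ(δ − 1.645) = 0.7; then δ − 1.645 = Φ⁻¹(0.7) = 0.524, giving δ = 2.169.
δ = d·√(n/2) ⇒ n = 2(δ/d)² = 2 × (2.169 / 0.33)² = 86.42.
Rounding up, n = 87 per group.

n = 87 per group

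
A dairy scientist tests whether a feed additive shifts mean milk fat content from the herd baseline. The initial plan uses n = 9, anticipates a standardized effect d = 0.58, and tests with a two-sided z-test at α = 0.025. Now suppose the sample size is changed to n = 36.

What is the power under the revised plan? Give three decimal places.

Power ≈ 0.892

With n = 36: δ = d·√n = 0.58 × √36 = 3.4800. Critical value z_{0.0125} = 2.241.
Revised power = Φ(δ − 2.241) + Φ(−δ − 2.241) = Φ(1.239) + Φ(-5.721) = 0.8923 + 0.0000 = 0.8923.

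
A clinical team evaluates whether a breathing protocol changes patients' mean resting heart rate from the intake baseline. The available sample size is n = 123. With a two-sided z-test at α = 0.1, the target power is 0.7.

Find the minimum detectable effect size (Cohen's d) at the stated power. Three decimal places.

d ≈ 0.196

Need Φ(δ − 1.645) = 0.7, so δ = 1.645 + 0.524 = 2.169.
(Lower-tail contribution to power is negligible for δ > 0.)
δ = d·√n ⇒ d = δ/√n = 2.169/√123 = 0.1956.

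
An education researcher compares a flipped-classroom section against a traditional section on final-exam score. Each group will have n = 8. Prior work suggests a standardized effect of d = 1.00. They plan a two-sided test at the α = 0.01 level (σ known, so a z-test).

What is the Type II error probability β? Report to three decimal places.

β ≈ 0.718

Noncentrality parameter: δ = d·√(n/2) = 1.00 × √(8/2) = 2.0000
Two-sided α = 0.01 → critical value z_{0.005} = 2.576.
Power = Φ(δ − 2.576) + Φ(−δ − 2.576) = Φ(-0.576) + Φ(-4.576) = 0.2824 + 0.0000 = 0.2824.
Type II error: β = 1 − power = 1 − 0.2824 = 0.7176.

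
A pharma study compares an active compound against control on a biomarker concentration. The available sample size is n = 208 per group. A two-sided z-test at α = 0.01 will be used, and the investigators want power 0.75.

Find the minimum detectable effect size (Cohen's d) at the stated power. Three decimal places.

d ≈ 0.319

Need Φ(δ − 2.576) = 0.75, so δ = 2.576 + 0.674 = 3.250.
(The second rejection-region term Φ(−δ − z_{α/2}) is negligible and dropped.)
δ = d·√(n/2) ⇒ d = δ/√(n/2) = 3.250/√(208/2) = 0.3187.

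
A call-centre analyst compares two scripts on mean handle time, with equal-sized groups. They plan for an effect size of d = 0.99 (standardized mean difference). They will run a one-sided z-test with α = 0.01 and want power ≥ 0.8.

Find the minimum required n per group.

n = 21 per group

For power 0.8 need Φ(δ − z_{0.01}) = 0.8, so δ = z_{0.01} + z_{0.20} = 2.326 + 0.842 = 3.168.
δ = d·√(n/2) ⇒ n = 2(δ/d)² = 2 × (3.168 / 0.99)² = 20.48.
Round up to the next whole unit.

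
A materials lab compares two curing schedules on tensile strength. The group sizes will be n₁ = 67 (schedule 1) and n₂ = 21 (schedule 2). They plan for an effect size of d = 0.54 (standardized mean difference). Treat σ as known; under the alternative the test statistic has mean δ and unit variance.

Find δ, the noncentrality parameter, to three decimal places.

δ = d / √(1/n₁ + 1/n₂) = 0.54 / √(1/67 + 1/21) = 2.1592

δ ≈ 2.159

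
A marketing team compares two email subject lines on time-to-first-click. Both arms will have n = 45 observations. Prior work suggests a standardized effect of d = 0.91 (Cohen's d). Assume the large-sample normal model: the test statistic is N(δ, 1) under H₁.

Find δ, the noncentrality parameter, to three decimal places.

δ ≈ 4.317

δ = d·√(n/2) = 0.91 × √(45/2) = 4.3165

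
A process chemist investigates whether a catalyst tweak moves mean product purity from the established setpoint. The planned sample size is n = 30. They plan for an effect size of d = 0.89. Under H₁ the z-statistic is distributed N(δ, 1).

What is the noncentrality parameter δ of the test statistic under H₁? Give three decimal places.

δ ≈ 4.875

δ = d·√n = 0.89 × √30 = 4.8747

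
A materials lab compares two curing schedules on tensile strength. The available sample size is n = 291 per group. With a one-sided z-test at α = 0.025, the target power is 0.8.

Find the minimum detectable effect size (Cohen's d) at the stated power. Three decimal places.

Need Φ(δ − 1.960) = 0.8, so δ = 1.960 + 0.842 = 2.802.
δ = d·√(n/2) ⇒ d = δ/√(n/2) = 2.802/√(291/2) = 0.2323.

d ≈ 0.232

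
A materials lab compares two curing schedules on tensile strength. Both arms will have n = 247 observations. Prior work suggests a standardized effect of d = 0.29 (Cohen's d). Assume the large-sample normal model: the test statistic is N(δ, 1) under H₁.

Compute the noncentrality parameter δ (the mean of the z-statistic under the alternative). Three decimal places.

δ ≈ 3.223

δ = d·√(n/2) = 0.29 × √(247/2) = 3.2228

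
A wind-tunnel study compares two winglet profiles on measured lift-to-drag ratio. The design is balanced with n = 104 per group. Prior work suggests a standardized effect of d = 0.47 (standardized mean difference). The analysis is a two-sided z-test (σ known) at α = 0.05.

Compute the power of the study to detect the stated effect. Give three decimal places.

Noncentrality parameter: δ = d·√(n/2) = 0.47 × √(104/2) = 3.3892
Two-sided α = 0.05 → critical value z_{0.025} = 1.960.
Power = Φ(δ − 1.960) + Φ(−δ − 1.960) = Φ(1.429) + Φ(-5.349) = 0.9235 + 0.0000 = 0.9235.

Power ≈ 0.924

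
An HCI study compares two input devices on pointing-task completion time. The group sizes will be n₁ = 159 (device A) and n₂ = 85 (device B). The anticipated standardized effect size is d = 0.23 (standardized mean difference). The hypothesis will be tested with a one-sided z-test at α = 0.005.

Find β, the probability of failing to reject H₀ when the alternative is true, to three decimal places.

β ≈ 0.806

Noncentrality parameter: δ = d / √(1/n₁ + 1/n₂) = 0.23 / √(1/159 + 1/85) = 1.7118
Critical value for a one-sided test at α = 0.005: z_α = 2.576.
Power = Φ(δ − 2.576) = Φ(-0.864) = 0.1938.
Type II error: β = 1 − power = 1 − 0.1938 = 0.8062.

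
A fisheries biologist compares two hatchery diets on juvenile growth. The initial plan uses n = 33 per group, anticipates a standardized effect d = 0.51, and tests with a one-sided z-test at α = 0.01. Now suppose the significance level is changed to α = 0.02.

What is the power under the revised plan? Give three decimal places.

Power ≈ 0.507

δ = d·√(n/2) = 0.51 × √(33/2) = 2.0716 (unchanged). New critical value: z_{0.02} = 2.054.
Revised power = P(Z > 2.054 − δ) = Φ(0.018) = 0.5071.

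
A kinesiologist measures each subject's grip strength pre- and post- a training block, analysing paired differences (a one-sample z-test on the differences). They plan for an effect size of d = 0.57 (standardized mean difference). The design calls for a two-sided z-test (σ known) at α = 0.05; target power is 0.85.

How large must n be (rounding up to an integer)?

n = 28

Set Φ(δ − 1.960) = 0.85; then δ − 1.960 = Φ⁻¹(0.85) = 1.036, giving δ = 2.996.
(For δ > 0 the lower-tail rejection region contributes negligibly to power, so the one-term inversion is standard.)
δ = d·√n ⇒ n = (δ/d)² = (2.996 / 0.57)² = 27.63.
Round up to the next whole unit.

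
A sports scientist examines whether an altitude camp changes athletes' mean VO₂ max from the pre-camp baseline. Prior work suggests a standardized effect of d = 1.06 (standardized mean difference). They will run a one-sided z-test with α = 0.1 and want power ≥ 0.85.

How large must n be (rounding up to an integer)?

Set Φ(δ − 1.282) = 0.85; then δ − 1.282 = Φ⁻¹(0.85) = 1.036, giving δ = 2.318.
δ = d·√n ⇒ n = (δ/d)² = (2.318 / 1.06)² = 4.78.
Round up to the next whole unit.

n = 5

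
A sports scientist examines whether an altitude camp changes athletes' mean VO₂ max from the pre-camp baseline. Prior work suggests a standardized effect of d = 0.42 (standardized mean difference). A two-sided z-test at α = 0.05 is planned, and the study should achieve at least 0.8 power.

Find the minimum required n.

n = 45

For power 0.8 need Φ(δ − z_{0.025}) = 0.8, so δ = z_{0.025} + z_{0.20} = 1.960 + 0.842 = 2.802.
(Ignoring the negligible lower-tail rejection probability gives the usual closed-form inversion.)
δ = d·√n ⇒ n = (δ/d)² = (2.802 / 0.42)² = 44.49.
Rounding up, n = 45.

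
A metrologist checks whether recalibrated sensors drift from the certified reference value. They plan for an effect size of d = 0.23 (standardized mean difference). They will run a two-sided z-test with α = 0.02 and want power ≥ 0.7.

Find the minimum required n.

n = 154

For power 0.7 need Φ(δ − z_{0.01}) = 0.7, so δ = z_{0.01} + z_{0.30} = 2.326 + 0.524 = 2.851.
(For δ > 0 the lower-tail rejection region contributes negligibly to power, so the one-term inversion is standard.)
δ = d·√n ⇒ n = (δ/d)² = (2.851 / 0.23)² = 153.63.
Round up to the next whole unit.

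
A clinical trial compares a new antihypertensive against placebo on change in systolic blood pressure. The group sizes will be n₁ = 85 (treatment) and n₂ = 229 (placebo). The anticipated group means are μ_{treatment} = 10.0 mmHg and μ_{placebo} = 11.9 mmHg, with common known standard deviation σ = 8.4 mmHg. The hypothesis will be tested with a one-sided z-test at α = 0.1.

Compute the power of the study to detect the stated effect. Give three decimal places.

Standardized effect: d = |μ_{treatment} − μ_{placebo}| / σ = |10.0 − 11.9| / 8.4 = 0.2262
Noncentrality parameter: δ = d / √(1/n₁ + 1/n₂) = 0.2262 / √(1/85 + 1/229) = 1.7809
One-sided α = 0.1 → critical value z_{0.1} = 1.282.
Power = Φ(δ − 1.282) = Φ(0.499) = 0.6912.

Power ≈ 0.691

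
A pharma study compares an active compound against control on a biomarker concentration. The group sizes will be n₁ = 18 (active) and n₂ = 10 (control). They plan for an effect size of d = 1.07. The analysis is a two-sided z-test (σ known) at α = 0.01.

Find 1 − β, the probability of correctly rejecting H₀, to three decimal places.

Noncentrality parameter: δ = d / √(1/n₁ + 1/n₂) = 1.07 / √(1/18 + 1/10) = 2.7129
Critical value for a two-sided test at α = 0.01: z_{α/2} = 2.576.
Power = Φ(δ − 2.576) + Φ(−δ − 2.576) = Φ(0.137) + Φ(-5.289) = 0.5545 + 0.0000 = 0.5545.

Power ≈ 0.555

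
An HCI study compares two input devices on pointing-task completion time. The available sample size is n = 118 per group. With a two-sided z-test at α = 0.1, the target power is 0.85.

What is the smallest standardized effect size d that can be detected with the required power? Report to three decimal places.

Required noncentrality: δ = z_{0.05} + z_{0.15} = 1.645 + 1.036 = 2.681.
(The second rejection-region term Φ(−δ − z_{α/2}) is negligible and dropped.)
δ = d·√(n/2) ⇒ d = δ/√(n/2) = 2.681/√(118/2) = 0.3491.

d ≈ 0.349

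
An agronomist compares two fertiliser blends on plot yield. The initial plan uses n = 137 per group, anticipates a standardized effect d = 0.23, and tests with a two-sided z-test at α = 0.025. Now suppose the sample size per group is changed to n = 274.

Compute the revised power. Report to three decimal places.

With n = 274 per group: δ = d·√(n/2) = 0.23 × √(274/2) = 2.6921. Critical value z_{0.0125} = 2.241.
Revised power = Φ(δ − 2.241) + Φ(−δ − 2.241) = Φ(0.451) + Φ(-4.933) = 0.6739 + 0.0000 = 0.6739.

Power ≈ 0.674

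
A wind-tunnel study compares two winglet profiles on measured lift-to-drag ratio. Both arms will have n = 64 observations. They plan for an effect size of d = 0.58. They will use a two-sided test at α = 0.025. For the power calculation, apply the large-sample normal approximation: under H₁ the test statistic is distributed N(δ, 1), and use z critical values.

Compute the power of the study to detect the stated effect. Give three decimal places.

Power ≈ 0.851

Noncentrality parameter: δ = d·√(n/2) = 0.58 × √(64/2) = 3.2810
Two-sided α = 0.025 → critical value z_{0.0125} = 2.241.
Power = Φ(δ − 2.241) + Φ(−δ − 2.241) = Φ(1.040) + Φ(-5.522) = 0.8507 + 0.0000 = 0.8507.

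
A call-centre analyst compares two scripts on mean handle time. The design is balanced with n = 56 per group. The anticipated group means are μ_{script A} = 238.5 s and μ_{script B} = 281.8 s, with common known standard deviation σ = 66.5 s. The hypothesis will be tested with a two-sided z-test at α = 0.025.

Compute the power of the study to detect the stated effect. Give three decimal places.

Standardized effect: d = |μ_{script A} − μ_{script B}| / σ = |238.5 − 281.8| / 66.5 = 0.6511
Noncentrality parameter: δ = d·√(n/2) = 0.6511 × √(56/2) = 3.4454
Critical value for a two-sided test at α = 0.025: z_{α/2} = 2.241.
Power = Φ(δ − 2.241) + Φ(−δ − 2.241) = Φ(1.204) + Φ(-5.687) = 0.8857 + 0.0000 = 0.8857.

Power ≈ 0.886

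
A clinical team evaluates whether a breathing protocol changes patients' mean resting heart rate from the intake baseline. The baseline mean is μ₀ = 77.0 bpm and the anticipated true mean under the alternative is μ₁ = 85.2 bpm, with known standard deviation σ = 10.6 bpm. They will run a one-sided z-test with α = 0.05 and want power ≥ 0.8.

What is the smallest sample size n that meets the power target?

n = 11

Standardized effect: d = |μ₁ − μ₀| / σ = |85.2 − 77.0| / 10.6 = 0.7736
For power 0.8 need Φ(δ − z_{0.05}) = 0.8, so δ = z_{0.05} + z_{0.20} = 1.645 + 0.842 = 2.486.
δ = d·√n ⇒ n = (δ/d)² = (2.486 / 0.7736)² = 10.33.
Round up to the next whole unit.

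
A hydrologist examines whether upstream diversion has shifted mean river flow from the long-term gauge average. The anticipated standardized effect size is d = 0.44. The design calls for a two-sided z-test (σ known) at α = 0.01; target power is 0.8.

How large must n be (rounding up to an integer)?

n = 61

For power 0.8 need Φ(δ − z_{0.005}) = 0.8, so δ = z_{0.005} + z_{0.20} = 2.576 + 0.842 = 3.417.
(Ignoring the negligible lower-tail rejection probability gives the usual closed-form inversion.)
δ = d·√n ⇒ n = (δ/d)² = (3.417 / 0.44)² = 60.33.
Round up to the next whole unit.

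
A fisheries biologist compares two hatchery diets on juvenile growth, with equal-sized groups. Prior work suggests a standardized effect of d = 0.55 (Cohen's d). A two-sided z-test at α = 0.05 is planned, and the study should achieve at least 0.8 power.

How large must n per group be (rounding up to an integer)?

n = 52 per group

For power 0.8 need Φ(δ − z_{0.025}) = 0.8, so δ = z_{0.025} + z_{0.20} = 1.960 + 0.842 = 2.802.
(The Φ(−δ − z_{α/2}) term is vanishingly small for δ > 0 and is dropped in the standard sample-size formula.)
δ = d·√(n/2) ⇒ n = 2(δ/d)² = 2 × (2.802 / 0.55)² = 51.89.
Round up to the next whole unit.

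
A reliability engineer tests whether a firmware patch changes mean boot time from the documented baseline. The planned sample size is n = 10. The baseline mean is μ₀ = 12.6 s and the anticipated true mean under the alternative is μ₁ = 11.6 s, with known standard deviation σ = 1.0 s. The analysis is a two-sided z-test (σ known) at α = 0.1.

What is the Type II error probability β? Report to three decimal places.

Standardized effect: d = |μ₁ − μ₀| / σ = |11.6 − 12.6| / 1.0 = 1.0000
Noncentrality parameter: δ = d·√n = 1.0000 × √10 = 3.1623
Critical value for a two-sided test at α = 0.1: z_{α/2} = 1.645.
Power = Φ(δ − 1.645) + Φ(−δ − 1.645) = Φ(1.517) + Φ(-4.807) = 0.9354 + 0.0000 = 0.9354.
Type II error: β = 1 − power = 1 − 0.9354 = 0.0646.

β ≈ 0.065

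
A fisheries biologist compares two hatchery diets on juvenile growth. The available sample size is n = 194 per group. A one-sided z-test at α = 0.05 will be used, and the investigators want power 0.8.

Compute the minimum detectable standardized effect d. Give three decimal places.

d ≈ 0.252

Need Φ(δ − 1.645) = 0.8, so δ = 1.645 + 0.842 = 2.486.
δ = d·√(n/2) ⇒ d = δ/√(n/2) = 2.486/√(194/2) = 0.2525.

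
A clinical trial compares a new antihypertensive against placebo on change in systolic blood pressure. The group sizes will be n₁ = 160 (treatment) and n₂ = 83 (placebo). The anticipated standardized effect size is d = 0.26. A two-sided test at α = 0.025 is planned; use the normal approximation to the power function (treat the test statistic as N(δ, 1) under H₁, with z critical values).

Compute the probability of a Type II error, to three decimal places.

β ≈ 0.625

Noncentrality parameter: λ = d / √(1/n₁ + 1/n₂) = 0.26 / √(1/160 + 1/83) = 1.9221
Two-sided α = 0.025 → critical value z_{0.0125} = 2.241.
Power = Φ(λ − 2.241) + Φ(−λ − 2.241) = Φ(-0.319) + Φ(-4.163) = 0.3747 + 0.0000 = 0.3748.
Type II error: β = 1 − power = 1 − 0.3748 = 0.6252.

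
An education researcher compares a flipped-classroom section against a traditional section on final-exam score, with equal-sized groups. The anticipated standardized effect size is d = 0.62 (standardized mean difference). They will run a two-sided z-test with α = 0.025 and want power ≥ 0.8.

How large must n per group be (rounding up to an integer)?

Set Φ(δ − 2.241) = 0.8; then δ − 2.241 = Φ⁻¹(0.8) = 0.842, giving δ = 3.083.
(The Φ(−δ − z_{α/2}) term is vanishingly small for δ > 0 and is dropped in the standard sample-size formula.)
δ = d·√(n/2) ⇒ n = 2(δ/d)² = 2 × (3.083 / 0.62)² = 49.45.
Rounding up, n = 50 per group.

n = 50 per group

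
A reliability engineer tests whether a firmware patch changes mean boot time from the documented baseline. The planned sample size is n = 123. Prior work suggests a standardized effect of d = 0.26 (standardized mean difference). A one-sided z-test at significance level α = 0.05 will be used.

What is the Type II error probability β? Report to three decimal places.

β ≈ 0.108

Noncentrality parameter: δ = d·√n = 0.26 × √123 = 2.8835
Critical value for a one-sided test at α = 0.05: z_α = 1.645.
Power = P(Z > 1.645 − δ) = Φ(1.239) = 0.8923.
Type II error: β = 1 − power = 1 − 0.8923 = 0.1077.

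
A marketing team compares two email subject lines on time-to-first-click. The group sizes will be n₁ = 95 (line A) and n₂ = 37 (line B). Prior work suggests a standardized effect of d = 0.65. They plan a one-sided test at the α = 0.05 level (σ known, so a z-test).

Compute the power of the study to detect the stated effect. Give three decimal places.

Noncentrality parameter: δ = d / √(1/n₁ + 1/n₂) = 0.65 / √(1/95 + 1/37) = 3.3542
One-sided α = 0.05 → critical value z_{0.05} = 1.645.
Power = P(Z > 1.645 − δ) = Φ(1.709) = 0.9563.

Power ≈ 0.956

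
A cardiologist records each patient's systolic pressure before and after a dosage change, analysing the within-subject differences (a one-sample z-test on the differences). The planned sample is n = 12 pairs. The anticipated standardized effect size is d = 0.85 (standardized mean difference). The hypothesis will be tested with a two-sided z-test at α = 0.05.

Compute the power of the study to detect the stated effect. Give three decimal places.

Power ≈ 0.838

Noncentrality parameter: λ = d·√n = 0.85 × √12 = 2.9445
Two-sided α = 0.05 → critical value z_{0.025} = 1.960.
Power = Φ(λ − 1.960) + Φ(−λ − 1.960) = Φ(0.985) + Φ(-4.904) = 0.8376 + 0.0000 = 0.8376.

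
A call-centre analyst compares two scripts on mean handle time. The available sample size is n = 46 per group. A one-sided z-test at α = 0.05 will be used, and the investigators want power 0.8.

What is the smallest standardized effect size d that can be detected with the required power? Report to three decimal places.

d ≈ 0.518

Need Φ(δ − 1.645) = 0.8, so δ = 1.645 + 0.842 = 2.486.
δ = d·√(n/2) ⇒ d = δ/√(n/2) = 2.486/√(46/2) = 0.5185.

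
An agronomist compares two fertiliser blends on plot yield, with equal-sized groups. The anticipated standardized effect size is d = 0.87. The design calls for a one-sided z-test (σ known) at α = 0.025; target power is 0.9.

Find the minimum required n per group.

Set Φ(δ − 1.960) = 0.9; then δ − 1.960 = Φ⁻¹(0.9) = 1.282, giving δ = 3.242.
δ = d·√(n/2) ⇒ n = 2(δ/d)² = 2 × (3.242 / 0.87)² = 27.76.
Rounding up, n = 28 per group.

n = 28 per group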